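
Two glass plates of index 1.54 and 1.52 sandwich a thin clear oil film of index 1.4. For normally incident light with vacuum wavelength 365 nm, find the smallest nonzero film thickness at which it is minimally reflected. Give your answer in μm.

0.130 μm

Top surface (1.54 → 1.4): reflection off a lower-index medium gives no phase shift.
Bottom surface (1.4 → 1.52): reflection off a higher-index medium gives a half-wave phase shift.
Net: one phase inversion between the two reflected rays.
For dark reflection here: 2 n t = m λ.
Minimum nonzero at m = 1: t = λ / (2 n) = 365 / (2 × 1.4) = 130 nm.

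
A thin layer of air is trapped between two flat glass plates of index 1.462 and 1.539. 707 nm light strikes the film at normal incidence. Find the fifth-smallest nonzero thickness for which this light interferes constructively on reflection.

Ray reflecting at the top interface goes from n = 1.462 toward n = 1.0: no phase shift.
Bottom surface (1.0 → 1.539): reflection off a higher-index medium gives a half-wave phase shift.
The two reflections differ by half a wavelength.
With one net inversion, constructive interference in reflection requires 2 n t = (m + ½) λ.
The fifth-smallest nonzero thickness corresponds to m = 4: t = (m + ½) λ / (2 n) = 4.50 × 707 / (2 × 1.0) = 1591 nm.

1591 nm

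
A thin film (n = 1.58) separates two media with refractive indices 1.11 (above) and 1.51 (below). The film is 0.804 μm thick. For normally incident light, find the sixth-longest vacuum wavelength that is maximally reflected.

462 nm

At the upper boundary (n = 1.11 to n = 1.58) the reflected ray undergoes a half-wave phase shift.
Ray reflecting at the bottom interface goes from n = 1.58 toward n = 1.51: no phase shift.
Net: one phase inversion between the two reflected rays.
So the condition for constructive reflection is 2 n t = (m + ½) λ.
λ = 2 n t / (m + ½). The sixth-longest wavelength is m = 5: λ = 2 × 1.58 × 804 / 5.50 = 462 nm.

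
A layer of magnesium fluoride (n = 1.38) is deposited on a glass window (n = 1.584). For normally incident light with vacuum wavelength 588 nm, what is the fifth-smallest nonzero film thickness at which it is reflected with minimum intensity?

At the upper boundary (n = 1.0 to n = 1.38) the reflected ray undergoes a half-wave phase shift.
Ray reflecting at the bottom interface goes from n = 1.38 toward n = 1.584: a half-wave phase shift.
Zero or two π shifts → no net half-wave offset.
With no net inversion, destructive interference in reflection requires 2 n t = (m + ½) λ.
The fifth-smallest nonzero thickness corresponds to m = 4: t = (m + ½) λ / (2 n) = 4.50 × 588 / (2 × 1.38) = 959 nm.

959 nm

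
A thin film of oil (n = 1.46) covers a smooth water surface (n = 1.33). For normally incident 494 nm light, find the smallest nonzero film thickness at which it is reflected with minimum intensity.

169 nm

At the upper boundary (n = 1.0 to n = 1.46) the reflected ray undergoes a half-wave phase shift.
Ray reflecting at the bottom interface goes from n = 1.46 toward n = 1.33: no phase shift.
Net: one phase inversion between the two reflected rays.
So the condition for destructive reflection is 2 n t = m λ.
Minimum nonzero at m = 1: t = λ / (2 n) = 494 / (2 × 1.46) = 169 nm.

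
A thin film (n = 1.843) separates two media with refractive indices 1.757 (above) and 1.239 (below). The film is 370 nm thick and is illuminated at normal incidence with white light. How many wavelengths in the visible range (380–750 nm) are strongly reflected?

Top surface (1.757 → 1.843): reflection off a higher-index medium gives a half-wave phase shift.
At the lower boundary (n = 1.843 to n = 1.239) the reflected ray undergoes no phase shift.
Exactly one π shift → a net half-wave offset.
With one net inversion, constructive interference in reflection requires 2 n t = (m + ½) λ.
λ = 2 n t / (m + ½) = 1364 / (m + ½) nm.
m=1: 909 nm (IR); m=2: 546 nm (visible); m=3: 390 nm (visible); m=4: 303 nm (UV).

2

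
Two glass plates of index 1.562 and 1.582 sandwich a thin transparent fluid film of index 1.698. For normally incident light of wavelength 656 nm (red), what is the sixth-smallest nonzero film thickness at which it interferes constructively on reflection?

1062 nm

At the upper boundary (n = 1.562 to n = 1.698) the reflected ray undergoes a half-wave phase shift.
At the lower boundary (n = 1.698 to n = 1.582) the reflected ray undergoes no phase shift.
Exactly one π shift → a net half-wave offset.
So the condition for constructive reflection is 2 n t = (m + ½) λ.
The sixth-smallest nonzero thickness corresponds to m = 5: t = (m + ½) λ / (2 n) = 5.50 × 656 / (2 × 1.698) = 1062 nm.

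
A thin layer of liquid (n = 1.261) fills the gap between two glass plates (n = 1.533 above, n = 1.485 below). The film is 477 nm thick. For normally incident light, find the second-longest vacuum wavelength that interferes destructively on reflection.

601 nm

Ray reflecting at the top interface goes from n = 1.533 toward n = 1.261: no phase shift.
Ray reflecting at the bottom interface goes from n = 1.261 toward n = 1.485: a half-wave phase shift.
Net: one phase inversion between the two reflected rays.
So the condition for destructive reflection is 2 n t = m λ.
λ = 2 n t / m. The second-longest wavelength is m = 2: λ = 2 × 1.261 × 477 / 2.00 = 601 nm.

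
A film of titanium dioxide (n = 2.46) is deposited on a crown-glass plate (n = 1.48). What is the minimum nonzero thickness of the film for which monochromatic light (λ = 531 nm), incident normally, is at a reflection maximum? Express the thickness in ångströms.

Ray reflecting at the top interface goes from n = 1.0 toward n = 2.46: a half-wave phase shift.
At the lower boundary (n = 2.46 to n = 1.48) the reflected ray undergoes no phase shift.
Exactly one π shift → a net half-wave offset.
So the condition for constructive reflection is 2 n t = (m + ½) λ.
Minimum at m = 0: t = λ / (4 n) = 531 / (4 × 2.46) = 54.0 nm.

540 Å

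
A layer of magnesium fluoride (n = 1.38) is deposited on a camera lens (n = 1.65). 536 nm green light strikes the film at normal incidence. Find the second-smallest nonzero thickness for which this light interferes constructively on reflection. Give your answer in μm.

Top surface (1.0 → 1.38): reflection off a higher-index medium gives a half-wave phase shift.
At the lower boundary (n = 1.38 to n = 1.65) the reflected ray undergoes a half-wave phase shift.
Zero or two π shifts → no net half-wave offset.
For maximum reflection here: 2 n t = m λ.
The second-smallest nonzero thickness corresponds to m = 2: t = m λ / (2 n) = 2.00 × 536 / (2 × 1.38) = 388 nm.

0.388 μm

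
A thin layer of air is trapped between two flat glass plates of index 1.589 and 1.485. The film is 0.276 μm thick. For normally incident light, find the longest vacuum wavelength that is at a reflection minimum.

552 nm

At the upper boundary (n = 1.589 to n = 1.0) the reflected ray undergoes no phase shift.
Bottom surface (1.0 → 1.485): reflection off a higher-index medium gives a half-wave phase shift.
Exactly one π shift → a net half-wave offset.
For dark reflection here: 2 n t = m λ.
λ = 2 n t / m. The longest wavelength is m = 1: λ = 2 × 1.0 × 276 / 1.00 = 552 nm.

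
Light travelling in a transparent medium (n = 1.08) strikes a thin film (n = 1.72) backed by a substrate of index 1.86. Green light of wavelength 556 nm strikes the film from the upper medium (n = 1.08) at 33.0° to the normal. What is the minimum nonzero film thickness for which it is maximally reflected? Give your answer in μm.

Top surface (1.08 → 1.72): reflection off a higher-index medium gives a half-wave phase shift.
Bottom surface (1.72 → 1.86): reflection off a higher-index medium gives a half-wave phase shift.
Zero or two π shifts → no net half-wave offset.
So the condition for constructive reflection is 2 n t cos θ_r = m λ.
Snell's law: 1.08 sin 33.0° = 1.72 sin θ_r → sin θ_r = 0.342, cos θ_r = 0.940.
Minimum nonzero at m = 1: t = λ / (2 n cos θ_r) = 556 / (2 × 1.72 × 0.940) = 172 nm.

0.172 μm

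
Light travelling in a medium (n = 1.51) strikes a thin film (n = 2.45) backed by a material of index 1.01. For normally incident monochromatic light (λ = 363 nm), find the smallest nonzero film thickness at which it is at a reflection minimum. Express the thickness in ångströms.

741 Å

Ray reflecting at the top interface goes from n = 1.51 toward n = 2.45: a half-wave phase shift.
At the lower boundary (n = 2.45 to n = 1.01) the reflected ray undergoes no phase shift.
The two reflections differ by half a wavelength.
For dark reflection here: 2 n t = m λ.
Minimum nonzero at m = 1: t = λ / (2 n) = 363 / (2 × 2.45) = 74.1 nm.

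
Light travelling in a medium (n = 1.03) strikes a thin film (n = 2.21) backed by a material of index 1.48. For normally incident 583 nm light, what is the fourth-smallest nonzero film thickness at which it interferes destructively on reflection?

Ray reflecting at the top interface goes from n = 1.03 toward n = 2.21: a half-wave phase shift.
At the lower boundary (n = 2.21 to n = 1.48) the reflected ray undergoes no phase shift.
The two reflections differ by half a wavelength.
For weak reflection here: 2 n t = m λ.
The fourth-smallest nonzero thickness corresponds to m = 4: t = m λ / (2 n) = 4.00 × 583 / (2 × 2.21) = 528 nm.

528 nm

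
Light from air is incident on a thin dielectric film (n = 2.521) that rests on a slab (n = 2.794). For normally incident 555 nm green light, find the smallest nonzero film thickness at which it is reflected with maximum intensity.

110 nm

Top surface (1.0 → 2.521): reflection off a higher-index medium gives a half-wave phase shift.
At the lower boundary (n = 2.521 to n = 2.794) the reflected ray undergoes a half-wave phase shift.
Zero or two π shifts → no net half-wave offset.
With no net inversion, constructive interference in reflection requires 2 n t = m λ.
Minimum nonzero at m = 1: t = λ / (2 n) = 555 / (2 × 2.521) = 110 nm.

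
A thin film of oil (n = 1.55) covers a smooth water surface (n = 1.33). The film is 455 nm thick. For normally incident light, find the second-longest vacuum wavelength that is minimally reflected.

Top surface (1.0 → 1.55): reflection off a higher-index medium gives a half-wave phase shift.
At the lower boundary (n = 1.55 to n = 1.33) the reflected ray undergoes no phase shift.
Net: one phase inversion between the two reflected rays.
So the condition for destructive reflection is 2 n t = m λ.
λ = 2 n t / m. The second-longest wavelength is m = 2: λ = 2 × 1.55 × 455 / 2.00 = 705 nm.

705 nm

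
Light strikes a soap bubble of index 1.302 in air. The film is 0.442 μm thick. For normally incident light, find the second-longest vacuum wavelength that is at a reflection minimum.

At the upper boundary (n = 1.0 to n = 1.302) the reflected ray undergoes a half-wave phase shift.
Bottom surface (1.302 → 1.0): reflection off a lower-index medium gives no phase shift.
Net: one phase inversion between the two reflected rays.
For minimum reflection here: 2 n t = m λ.
λ = 2 n t / m. The second-longest wavelength is m = 2: λ = 2 × 1.302 × 442 / 2.00 = 575 nm.

575 nm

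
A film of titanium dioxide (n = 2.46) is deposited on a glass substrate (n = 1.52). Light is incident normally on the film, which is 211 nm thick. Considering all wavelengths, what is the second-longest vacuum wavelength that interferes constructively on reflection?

At the upper boundary (n = 1.0 to n = 2.46) the reflected ray undergoes a half-wave phase shift.
At the lower boundary (n = 2.46 to n = 1.52) the reflected ray undergoes no phase shift.
Net: one phase inversion between the two reflected rays.
So the condition for constructive reflection is 2 n t = (m + ½) λ.
λ = 2 n t / (m + ½). The second-longest wavelength is m = 1: λ = 2 × 2.46 × 211 / 1.50 = 692 nm.

692 nm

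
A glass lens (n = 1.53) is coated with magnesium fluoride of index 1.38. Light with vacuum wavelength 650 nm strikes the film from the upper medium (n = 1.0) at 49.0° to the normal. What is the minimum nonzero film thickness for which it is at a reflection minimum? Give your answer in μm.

0.141 μm

Ray reflecting at the top interface goes from n = 1.0 toward n = 1.38: a half-wave phase shift.
Bottom surface (1.38 → 1.53): reflection off a higher-index medium gives a half-wave phase shift.
Net: no relative phase inversion (both shifts match).
With no net inversion, destructive interference in reflection requires 2 n t cos θ_r = (m + ½) λ.
Snell's law: 1.0 sin 49.0° = 1.38 sin θ_r → sin θ_r = 0.547, cos θ_r = 0.837.
Minimum at m = 0: t = λ / (4 n cos θ_r) = 650 / (4 × 1.38 × 0.837) = 141 nm.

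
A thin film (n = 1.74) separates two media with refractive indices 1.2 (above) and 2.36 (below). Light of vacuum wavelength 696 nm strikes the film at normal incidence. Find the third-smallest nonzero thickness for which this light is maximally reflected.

600 nm

Ray reflecting at the top interface goes from n = 1.2 toward n = 1.74: a half-wave phase shift.
Bottom surface (1.74 → 2.36): reflection off a higher-index medium gives a half-wave phase shift.
Zero or two π shifts → no net half-wave offset.
So the condition for constructive reflection is 2 n t = m λ.
The third-smallest nonzero thickness corresponds to m = 3: t = m λ / (2 n) = 3.00 × 696 / (2 × 1.74) = 600 nm.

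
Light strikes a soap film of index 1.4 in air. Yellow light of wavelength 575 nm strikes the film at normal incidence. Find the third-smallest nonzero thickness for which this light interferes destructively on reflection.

616 nm

At the upper boundary (n = 1.0 to n = 1.4) the reflected ray undergoes a half-wave phase shift.
Bottom surface (1.4 → 1.0): reflection off a lower-index medium gives no phase shift.
The two reflections differ by half a wavelength.
With one net inversion, destructive interference in reflection requires 2 n t = m λ.
The third-smallest nonzero thickness corresponds to m = 3: t = m λ / (2 n) = 3.00 × 575 / (2 × 1.4) = 616 nm.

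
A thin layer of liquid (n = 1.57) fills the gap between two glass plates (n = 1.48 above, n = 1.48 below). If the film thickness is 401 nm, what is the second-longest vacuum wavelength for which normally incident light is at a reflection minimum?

Top surface (1.48 → 1.57): reflection off a higher-index medium gives a half-wave phase shift.
Bottom surface (1.57 → 1.48): reflection off a lower-index medium gives no phase shift.
Net: one phase inversion between the two reflected rays.
With one net inversion, destructive interference in reflection requires 2 n t = m λ.
λ = 2 n t / m. The second-longest wavelength is m = 2: λ = 2 × 1.57 × 401 / 2.00 = 630 nm.

630 nm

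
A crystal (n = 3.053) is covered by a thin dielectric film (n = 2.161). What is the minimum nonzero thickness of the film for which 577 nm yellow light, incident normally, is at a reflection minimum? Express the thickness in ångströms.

668 Å

Top surface (1.0 → 2.161): reflection off a higher-index medium gives a half-wave phase shift.
At the lower boundary (n = 2.161 to n = 3.053) the reflected ray undergoes a half-wave phase shift.
Net: no relative phase inversion (both shifts match).
For weak reflection here: 2 n t = (m + ½) λ.
Minimum at m = 0: t = λ / (4 n) = 577 / (4 × 2.161) = 66.8 nm.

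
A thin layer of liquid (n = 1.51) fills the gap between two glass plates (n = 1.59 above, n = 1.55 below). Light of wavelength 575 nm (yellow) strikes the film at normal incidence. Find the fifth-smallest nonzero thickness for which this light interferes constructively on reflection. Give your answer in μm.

0.857 μm

At the upper boundary (n = 1.59 to n = 1.51) the reflected ray undergoes no phase shift.
Bottom surface (1.51 → 1.55): reflection off a higher-index medium gives a half-wave phase shift.
Net: one phase inversion between the two reflected rays.
For strong reflection here: 2 n t = (m + ½) λ.
The fifth-smallest nonzero thickness corresponds to m = 4: t = (m + ½) λ / (2 n) = 4.50 × 575 / (2 × 1.51) = 857 nm.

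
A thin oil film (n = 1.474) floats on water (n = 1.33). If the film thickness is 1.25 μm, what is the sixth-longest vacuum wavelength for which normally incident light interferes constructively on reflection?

670 nm

At the upper boundary (n = 1.0 to n = 1.474) the reflected ray undergoes a half-wave phase shift.
At the lower boundary (n = 1.474 to n = 1.33) the reflected ray undergoes no phase shift.
Exactly one π shift → a net half-wave offset.
For maximum reflection here: 2 n t = (m + ½) λ.
λ = 2 n t / (m + ½). The sixth-longest wavelength is m = 5: λ = 2 × 1.474 × 1250 / 5.50 = 670 nm.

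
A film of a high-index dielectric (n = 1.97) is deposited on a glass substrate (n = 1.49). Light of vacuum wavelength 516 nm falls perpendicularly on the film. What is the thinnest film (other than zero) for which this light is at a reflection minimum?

Ray reflecting at the top interface goes from n = 1.0 toward n = 1.97: a half-wave phase shift.
Bottom surface (1.97 → 1.49): reflection off a lower-index medium gives no phase shift.
Exactly one π shift → a net half-wave offset.
So the condition for destructive reflection is 2 n t = m λ.
Minimum nonzero at m = 1: t = λ / (2 n) = 516 / (2 × 1.97) = 131 nm.

131 nm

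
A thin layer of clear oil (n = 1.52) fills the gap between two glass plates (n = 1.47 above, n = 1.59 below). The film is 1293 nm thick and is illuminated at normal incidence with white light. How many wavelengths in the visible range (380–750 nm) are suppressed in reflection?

Ray reflecting at the top interface goes from n = 1.47 toward n = 1.52: a half-wave phase shift.
Bottom surface (1.52 → 1.59): reflection off a higher-index medium gives a half-wave phase shift.
Zero or two π shifts → no net half-wave offset.
For minimum reflection here: 2 n t = (m + ½) λ.
λ = 2 n t / (m + ½) = 3931 / (m + ½) nm.
m=4: 873 nm (IR); m=5: 715 nm (visible); m=6: 605 nm (visible); m=7: 524 nm (visible); m=8: 462 nm (visible); m=9: 414 nm (visible); m=10: 374 nm (UV).

5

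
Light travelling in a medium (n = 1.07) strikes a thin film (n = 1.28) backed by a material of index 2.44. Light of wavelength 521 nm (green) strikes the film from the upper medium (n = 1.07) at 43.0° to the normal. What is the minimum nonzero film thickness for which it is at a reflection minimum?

At the upper boundary (n = 1.07 to n = 1.28) the reflected ray undergoes a half-wave phase shift.
Ray reflecting at the bottom interface goes from n = 1.28 toward n = 2.44: a half-wave phase shift.
Zero or two π shifts → no net half-wave offset.
With no net inversion, destructive interference in reflection requires 2 n t cos θ_r = (m + ½) λ.
Snell's law: 1.07 sin 43.0° = 1.28 sin θ_r → sin θ_r = 0.570, cos θ_r = 0.822.
Minimum at m = 0: t = λ / (4 n cos θ_r) = 521 / (4 × 1.28 × 0.822) = 124 nm.

124 nm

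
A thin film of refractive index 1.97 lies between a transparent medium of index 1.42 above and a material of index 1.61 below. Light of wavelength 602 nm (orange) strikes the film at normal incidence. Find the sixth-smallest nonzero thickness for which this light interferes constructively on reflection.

Ray reflecting at the top interface goes from n = 1.42 toward n = 1.97: a half-wave phase shift.
At the lower boundary (n = 1.97 to n = 1.61) the reflected ray undergoes no phase shift.
The two reflections differ by half a wavelength.
So the condition for constructive reflection is 2 n t = (m + ½) λ.
The sixth-smallest nonzero thickness corresponds to m = 5: t = (m + ½) λ / (2 n) = 5.50 × 602 / (2 × 1.97) = 840 nm.

840 nm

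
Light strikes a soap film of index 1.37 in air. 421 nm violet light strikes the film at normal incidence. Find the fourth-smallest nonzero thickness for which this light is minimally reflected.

At the upper boundary (n = 1.0 to n = 1.37) the reflected ray undergoes a half-wave phase shift.
At the lower boundary (n = 1.37 to n = 1.0) the reflected ray undergoes no phase shift.
Net: one phase inversion between the two reflected rays.
For dark reflection here: 2 n t = m λ.
The fourth-smallest nonzero thickness corresponds to m = 4: t = m λ / (2 n) = 4.00 × 421 / (2 × 1.37) = 615 nm.

615 nm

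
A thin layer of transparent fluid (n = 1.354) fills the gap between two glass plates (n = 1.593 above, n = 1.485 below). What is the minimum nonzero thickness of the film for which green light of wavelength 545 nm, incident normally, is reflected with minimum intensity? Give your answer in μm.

0.201 μm

At the upper boundary (n = 1.593 to n = 1.354) the reflected ray undergoes no phase shift.
Bottom surface (1.354 → 1.485): reflection off a higher-index medium gives a half-wave phase shift.
Net: one phase inversion between the two reflected rays.
So the condition for destructive reflection is 2 n t = m λ.
Minimum nonzero at m = 1: t = λ / (2 n) = 545 / (2 × 1.354) = 201 nm.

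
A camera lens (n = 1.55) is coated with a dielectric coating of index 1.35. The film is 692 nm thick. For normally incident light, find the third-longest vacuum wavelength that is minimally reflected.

At the upper boundary (n = 1.0 to n = 1.35) the reflected ray undergoes a half-wave phase shift.
Bottom surface (1.35 → 1.55): reflection off a higher-index medium gives a half-wave phase shift.
The two reflections carry the same phase change, so no net offset.
For minimum reflection here: 2 n t = (m + ½) λ.
λ = 2 n t / (m + ½). The third-longest wavelength is m = 2: λ = 2 × 1.35 × 692 / 2.50 = 747 nm.

747 nm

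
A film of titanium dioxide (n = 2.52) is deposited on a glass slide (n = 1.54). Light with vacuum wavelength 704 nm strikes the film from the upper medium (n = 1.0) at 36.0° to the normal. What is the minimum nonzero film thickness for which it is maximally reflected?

71.8 nm

Ray reflecting at the top interface goes from n = 1.0 toward n = 2.52: a half-wave phase shift.
At the lower boundary (n = 2.52 to n = 1.54) the reflected ray undergoes no phase shift.
Net: one phase inversion between the two reflected rays.
So the condition for constructive reflection is 2 n t cos θ_r = (m + ½) λ.
Snell's law: 1.0 sin 36.0° = 2.52 sin θ_r → sin θ_r = 0.233, cos θ_r = 0.972.
Minimum at m = 0: t = λ / (4 n cos θ_r) = 704 / (4 × 2.52 × 0.972) = 71.8 nm.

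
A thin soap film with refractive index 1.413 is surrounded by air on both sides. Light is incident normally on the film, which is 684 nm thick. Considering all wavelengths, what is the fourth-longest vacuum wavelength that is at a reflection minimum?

Ray reflecting at the top interface goes from n = 1.0 toward n = 1.413: a half-wave phase shift.
Bottom surface (1.413 → 1.0): reflection off a lower-index medium gives no phase shift.
The two reflections differ by half a wavelength.
With one net inversion, destructive interference in reflection requires 2 n t = m λ.
λ = 2 n t / m. The fourth-longest wavelength is m = 4: λ = 2 × 1.413 × 684 / 4.00 = 483 nm.

483 nm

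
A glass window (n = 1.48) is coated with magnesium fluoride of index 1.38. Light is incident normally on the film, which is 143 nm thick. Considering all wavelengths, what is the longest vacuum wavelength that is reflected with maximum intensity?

Top surface (1.0 → 1.38): reflection off a higher-index medium gives a half-wave phase shift.
Ray reflecting at the bottom interface goes from n = 1.38 toward n = 1.48: a half-wave phase shift.
Net: no relative phase inversion (both shifts match).
With no net inversion, constructive interference in reflection requires 2 n t = m λ.
λ = 2 n t / m. The longest wavelength is m = 1: λ = 2 × 1.38 × 143 / 1.00 = 395 nm.

395 nm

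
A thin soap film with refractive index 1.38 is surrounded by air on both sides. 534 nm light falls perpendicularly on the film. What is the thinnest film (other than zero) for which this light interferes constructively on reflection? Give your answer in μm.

0.0967 μm

At the upper boundary (n = 1.0 to n = 1.38) the reflected ray undergoes a half-wave phase shift.
At the lower boundary (n = 1.38 to n = 1.0) the reflected ray undergoes no phase shift.
Exactly one π shift → a net half-wave offset.
So the condition for constructive reflection is 2 n t = (m + ½) λ.
Minimum at m = 0: t = λ / (4 n) = 534 / (4 × 1.38) = 96.7 nm.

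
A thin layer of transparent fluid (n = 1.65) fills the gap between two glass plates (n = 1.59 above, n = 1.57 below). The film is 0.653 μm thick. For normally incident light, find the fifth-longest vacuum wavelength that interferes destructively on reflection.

431 nm

Ray reflecting at the top interface goes from n = 1.59 toward n = 1.65: a half-wave phase shift.
At the lower boundary (n = 1.65 to n = 1.57) the reflected ray undergoes no phase shift.
Net: one phase inversion between the two reflected rays.
With one net inversion, destructive interference in reflection requires 2 n t = m λ.
λ = 2 n t / m. The fifth-longest wavelength is m = 5: λ = 2 × 1.65 × 653 / 5.00 = 431 nm.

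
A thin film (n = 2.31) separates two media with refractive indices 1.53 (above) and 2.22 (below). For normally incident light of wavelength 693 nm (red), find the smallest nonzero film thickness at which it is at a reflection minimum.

150 nm

Top surface (1.53 → 2.31): reflection off a higher-index medium gives a half-wave phase shift.
Bottom surface (2.31 → 2.22): reflection off a lower-index medium gives no phase shift.
Net: one phase inversion between the two reflected rays.
So the condition for destructive reflection is 2 n t = m λ.
Minimum nonzero at m = 1: t = λ / (2 n) = 693 / (2 × 2.31) = 150 nm.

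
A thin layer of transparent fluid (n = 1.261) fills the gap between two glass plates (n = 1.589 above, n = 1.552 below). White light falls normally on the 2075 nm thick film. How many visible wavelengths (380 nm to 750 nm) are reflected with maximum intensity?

7

Top surface (1.589 → 1.261): reflection off a lower-index medium gives no phase shift.
Ray reflecting at the bottom interface goes from n = 1.261 toward n = 1.552: a half-wave phase shift.
Exactly one π shift → a net half-wave offset.
For bright reflection here: 2 n t = (m + ½) λ.
λ = 2 n t / (m + ½) = 5233 / (m + ½) nm.
m=6: 805 nm (IR); m=7: 698 nm (visible); m=8: 616 nm (visible); m=9: 551 nm (visible); m=10: 498 nm (visible); m=11: 455 nm (visible); m=12: 419 nm (visible); m=13: 388 nm (visible); m=14: 361 nm (UV).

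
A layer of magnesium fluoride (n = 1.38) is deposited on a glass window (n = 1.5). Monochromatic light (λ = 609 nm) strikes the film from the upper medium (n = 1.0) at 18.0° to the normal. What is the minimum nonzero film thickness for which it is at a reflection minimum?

113 nm

Ray reflecting at the top interface goes from n = 1.0 toward n = 1.38: a half-wave phase shift.
At the lower boundary (n = 1.38 to n = 1.5) the reflected ray undergoes a half-wave phase shift.
Net: no relative phase inversion (both shifts match).
With no net inversion, destructive interference in reflection requires 2 n t cos θ_r = (m + ½) λ.
Snell's law: 1.0 sin 18.0° = 1.38 sin θ_r → sin θ_r = 0.224, cos θ_r = 0.975.
Minimum at m = 0: t = λ / (4 n cos θ_r) = 609 / (4 × 1.38 × 0.975) = 113 nm.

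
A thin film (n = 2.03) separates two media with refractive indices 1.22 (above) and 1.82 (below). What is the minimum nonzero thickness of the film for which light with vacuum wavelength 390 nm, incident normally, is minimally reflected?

96.1 nm

Ray reflecting at the top interface goes from n = 1.22 toward n = 2.03: a half-wave phase shift.
Ray reflecting at the bottom interface goes from n = 2.03 toward n = 1.82: no phase shift.
Exactly one π shift → a net half-wave offset.
So the condition for destructive reflection is 2 n t = m λ.
Minimum nonzero at m = 1: t = λ / (2 n) = 390 / (2 × 2.03) = 96.1 nm.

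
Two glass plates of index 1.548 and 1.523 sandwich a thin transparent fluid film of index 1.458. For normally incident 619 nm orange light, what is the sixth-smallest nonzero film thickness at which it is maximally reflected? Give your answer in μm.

Top surface (1.548 → 1.458): reflection off a lower-index medium gives no phase shift.
Ray reflecting at the bottom interface goes from n = 1.458 toward n = 1.523: a half-wave phase shift.
The two reflections differ by half a wavelength.
For strong reflection here: 2 n t = (m + ½) λ.
The sixth-smallest nonzero thickness corresponds to m = 5: t = (m + ½) λ / (2 n) = 5.50 × 619 / (2 × 1.458) = 1168 nm.

1.17 μm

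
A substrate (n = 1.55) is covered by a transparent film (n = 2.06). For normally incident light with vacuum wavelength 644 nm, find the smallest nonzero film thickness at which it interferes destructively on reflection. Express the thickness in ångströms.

Ray reflecting at the top interface goes from n = 1.0 toward n = 2.06: a half-wave phase shift.
Ray reflecting at the bottom interface goes from n = 2.06 toward n = 1.55: no phase shift.
Exactly one π shift → a net half-wave offset.
For minimum reflection here: 2 n t = m λ.
Minimum nonzero at m = 1: t = λ / (2 n) = 644 / (2 × 2.06) = 156 nm.

1563 Å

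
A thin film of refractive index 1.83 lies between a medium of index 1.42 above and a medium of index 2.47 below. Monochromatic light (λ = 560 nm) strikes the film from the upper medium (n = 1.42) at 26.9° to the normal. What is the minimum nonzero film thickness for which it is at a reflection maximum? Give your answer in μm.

Top surface (1.42 → 1.83): reflection off a higher-index medium gives a half-wave phase shift.
Bottom surface (1.83 → 2.47): reflection off a higher-index medium gives a half-wave phase shift.
The two reflections carry the same phase change, so no net offset.
With no net inversion, constructive interference in reflection requires 2 n t cos θ_r = m λ.
Snell's law: 1.42 sin 26.9° = 1.83 sin θ_r → sin θ_r = 0.351, cos θ_r = 0.936.
Minimum nonzero at m = 1: t = λ / (2 n cos θ_r) = 560 / (2 × 1.83 × 0.936) = 163 nm.

0.163 μm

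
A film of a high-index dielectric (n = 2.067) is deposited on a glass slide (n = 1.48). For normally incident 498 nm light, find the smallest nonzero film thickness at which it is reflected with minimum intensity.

120 nm

Top surface (1.0 → 2.067): reflection off a higher-index medium gives a half-wave phase shift.
At the lower boundary (n = 2.067 to n = 1.48) the reflected ray undergoes no phase shift.
Net: one phase inversion between the two reflected rays.
So the condition for destructive reflection is 2 n t = m λ.
Minimum nonzero at m = 1: t = λ / (2 n) = 498 / (2 × 2.067) = 120 nm.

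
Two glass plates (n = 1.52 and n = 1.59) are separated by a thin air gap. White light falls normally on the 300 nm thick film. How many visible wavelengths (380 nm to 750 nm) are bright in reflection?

1

Top surface (1.52 → 1.0): reflection off a lower-index medium gives no phase shift.
At the lower boundary (n = 1.0 to n = 1.59) the reflected ray undergoes a half-wave phase shift.
The two reflections differ by half a wavelength.
So the condition for constructive reflection is 2 n t = (m + ½) λ.
λ = 2 n t / (m + ½) = 600 / (m + ½) nm.
m=0: 1200 nm (IR); m=1: 400 nm (visible); m=2: 240 nm (UV).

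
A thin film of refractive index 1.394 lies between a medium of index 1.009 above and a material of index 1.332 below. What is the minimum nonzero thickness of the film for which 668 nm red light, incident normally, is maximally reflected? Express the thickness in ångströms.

At the upper boundary (n = 1.009 to n = 1.394) the reflected ray undergoes a half-wave phase shift.
At the lower boundary (n = 1.394 to n = 1.332) the reflected ray undergoes no phase shift.
Exactly one π shift → a net half-wave offset.
With one net inversion, constructive interference in reflection requires 2 n t = (m + ½) λ.
Minimum at m = 0: t = λ / (4 n) = 668 / (4 × 1.394) = 120 nm.

1198 Å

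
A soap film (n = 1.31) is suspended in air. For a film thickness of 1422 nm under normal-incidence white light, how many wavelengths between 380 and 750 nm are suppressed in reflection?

5

At the upper boundary (n = 1.0 to n = 1.31) the reflected ray undergoes a half-wave phase shift.
Bottom surface (1.31 → 1.0): reflection off a lower-index medium gives no phase shift.
The two reflections differ by half a wavelength.
So the condition for destructive reflection is 2 n t = m λ.
λ = 2 n t / m = 3726 / m nm.
m=4: 931 nm (IR); m=5: 745 nm (visible); m=6: 621 nm (visible); m=7: 532 nm (visible); m=8: 466 nm (visible); m=9: 414 nm (visible); m=10: 373 nm (UV).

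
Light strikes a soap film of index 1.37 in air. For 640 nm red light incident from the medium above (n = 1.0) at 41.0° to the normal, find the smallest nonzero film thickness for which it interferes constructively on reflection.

133 nm

Top surface (1.0 → 1.37): reflection off a higher-index medium gives a half-wave phase shift.
Ray reflecting at the bottom interface goes from n = 1.37 toward n = 1.0: no phase shift.
Net: one phase inversion between the two reflected rays.
So the condition for constructive reflection is 2 n t cos θ_r = (m + ½) λ.
Snell's law: 1.0 sin 41.0° = 1.37 sin θ_r → sin θ_r = 0.479, cos θ_r = 0.878.
Minimum at m = 0: t = λ / (4 n cos θ_r) = 640 / (4 × 1.37 × 0.878) = 133 nm.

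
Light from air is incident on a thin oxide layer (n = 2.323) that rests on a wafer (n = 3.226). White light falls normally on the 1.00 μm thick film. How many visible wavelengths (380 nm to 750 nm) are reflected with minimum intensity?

6

At the upper boundary (n = 1.0 to n = 2.323) the reflected ray undergoes a half-wave phase shift.
Ray reflecting at the bottom interface goes from n = 2.323 toward n = 3.226: a half-wave phase shift.
The two reflections carry the same phase change, so no net offset.
For dark reflection here: 2 n t = (m + ½) λ.
λ = 2 n t / (m + ½) = 4646 / (m + ½) nm.
m=5: 845 nm (IR); m=6: 715 nm (visible); m=7: 619 nm (visible); m=8: 547 nm (visible); m=9: 489 nm (visible); m=10: 442 nm (visible); m=11: 404 nm (visible); m=12: 372 nm (UV).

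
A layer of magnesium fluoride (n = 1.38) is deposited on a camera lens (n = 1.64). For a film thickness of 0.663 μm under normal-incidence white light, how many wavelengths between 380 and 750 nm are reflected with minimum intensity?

3

Top surface (1.0 → 1.38): reflection off a higher-index medium gives a half-wave phase shift.
Bottom surface (1.38 → 1.64): reflection off a higher-index medium gives a half-wave phase shift.
The two reflections carry the same phase change, so no net offset.
With no net inversion, destructive interference in reflection requires 2 n t = (m + ½) λ.
λ = 2 n t / (m + ½) = 1830 / (m + ½) nm.
m=1: 1220 nm (IR); m=2: 732 nm (visible); m=3: 523 nm (visible); m=4: 407 nm (visible); m=5: 333 nm (UV).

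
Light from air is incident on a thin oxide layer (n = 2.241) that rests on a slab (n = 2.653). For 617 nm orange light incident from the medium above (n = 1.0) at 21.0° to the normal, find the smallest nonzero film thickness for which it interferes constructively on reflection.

139 nm

Ray reflecting at the top interface goes from n = 1.0 toward n = 2.241: a half-wave phase shift.
At the lower boundary (n = 2.241 to n = 2.653) the reflected ray undergoes a half-wave phase shift.
Zero or two π shifts → no net half-wave offset.
With no net inversion, constructive interference in reflection requires 2 n t cos θ_r = m λ.
Snell's law: 1.0 sin 21.0° = 2.241 sin θ_r → sin θ_r = 0.160, cos θ_r = 0.987.
Minimum nonzero at m = 1: t = λ / (2 n cos θ_r) = 617 / (2 × 2.241 × 0.987) = 139 nm.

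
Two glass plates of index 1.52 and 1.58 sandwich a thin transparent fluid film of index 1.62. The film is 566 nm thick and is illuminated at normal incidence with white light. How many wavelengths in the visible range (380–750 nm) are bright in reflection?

3

Top surface (1.52 → 1.62): reflection off a higher-index medium gives a half-wave phase shift.
Ray reflecting at the bottom interface goes from n = 1.62 toward n = 1.58: no phase shift.
Net: one phase inversion between the two reflected rays.
For maximum reflection here: 2 n t = (m + ½) λ.
λ = 2 n t / (m + ½) = 1834 / (m + ½) nm.
m=1: 1223 nm (IR); m=2: 734 nm (visible); m=3: 524 nm (visible); m=4: 408 nm (visible); m=5: 333 nm (UV).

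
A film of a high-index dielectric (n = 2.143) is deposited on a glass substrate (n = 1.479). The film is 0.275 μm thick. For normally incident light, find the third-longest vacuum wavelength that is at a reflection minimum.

Top surface (1.0 → 2.143): reflection off a higher-index medium gives a half-wave phase shift.
Bottom surface (2.143 → 1.479): reflection off a lower-index medium gives no phase shift.
The two reflections differ by half a wavelength.
For dark reflection here: 2 n t = m λ.
λ = 2 n t / m. The third-longest wavelength is m = 3: λ = 2 × 2.143 × 275 / 3.00 = 393 nm.

393 nm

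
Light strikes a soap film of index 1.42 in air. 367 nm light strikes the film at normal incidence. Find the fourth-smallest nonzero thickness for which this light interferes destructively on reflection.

Top surface (1.0 → 1.42): reflection off a higher-index medium gives a half-wave phase shift.
At the lower boundary (n = 1.42 to n = 1.0) the reflected ray undergoes no phase shift.
Net: one phase inversion between the two reflected rays.
So the condition for destructive reflection is 2 n t = m λ.
The fourth-smallest nonzero thickness corresponds to m = 4: t = m λ / (2 n) = 4.00 × 367 / (2 × 1.42) = 517 nm.

517 nm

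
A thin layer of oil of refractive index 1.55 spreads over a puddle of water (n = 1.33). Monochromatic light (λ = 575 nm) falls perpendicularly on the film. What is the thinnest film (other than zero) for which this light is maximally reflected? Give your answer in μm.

Ray reflecting at the top interface goes from n = 1.0 toward n = 1.55: a half-wave phase shift.
Bottom surface (1.55 → 1.33): reflection off a lower-index medium gives no phase shift.
Exactly one π shift → a net half-wave offset.
So the condition for constructive reflection is 2 n t = (m + ½) λ.
Minimum at m = 0: t = λ / (4 n) = 575 / (4 × 1.55) = 92.7 nm.

0.0927 μm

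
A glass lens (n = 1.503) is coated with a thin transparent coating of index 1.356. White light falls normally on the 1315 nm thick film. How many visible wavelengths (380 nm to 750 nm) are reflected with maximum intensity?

5

Top surface (1.0 → 1.356): reflection off a higher-index medium gives a half-wave phase shift.
Ray reflecting at the bottom interface goes from n = 1.356 toward n = 1.503: a half-wave phase shift.
Net: no relative phase inversion (both shifts match).
With no net inversion, constructive interference in reflection requires 2 n t = m λ.
λ = 2 n t / m = 3566 / m nm.
m=4: 892 nm (IR); m=5: 713 nm (visible); m=6: 594 nm (visible); m=7: 509 nm (visible); m=8: 446 nm (visible); m=9: 396 nm (visible); m=10: 357 nm (UV).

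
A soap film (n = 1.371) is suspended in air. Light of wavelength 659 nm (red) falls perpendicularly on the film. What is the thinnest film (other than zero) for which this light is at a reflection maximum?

120 nm

Top surface (1.0 → 1.371): reflection off a higher-index medium gives a half-wave phase shift.
Bottom surface (1.371 → 1.0): reflection off a lower-index medium gives no phase shift.
The two reflections differ by half a wavelength.
With one net inversion, constructive interference in reflection requires 2 n t = (m + ½) λ.
Minimum at m = 0: t = λ / (4 n) = 659 / (4 × 1.371) = 120 nm.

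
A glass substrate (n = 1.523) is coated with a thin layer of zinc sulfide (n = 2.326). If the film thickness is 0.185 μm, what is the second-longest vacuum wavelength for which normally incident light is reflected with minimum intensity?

At the upper boundary (n = 1.0 to n = 2.326) the reflected ray undergoes a half-wave phase shift.
At the lower boundary (n = 2.326 to n = 1.523) the reflected ray undergoes no phase shift.
Exactly one π shift → a net half-wave offset.
So the condition for destructive reflection is 2 n t = m λ.
λ = 2 n t / m. The second-longest wavelength is m = 2: λ = 2 × 2.326 × 185 / 2.00 = 430 nm.

430 nm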